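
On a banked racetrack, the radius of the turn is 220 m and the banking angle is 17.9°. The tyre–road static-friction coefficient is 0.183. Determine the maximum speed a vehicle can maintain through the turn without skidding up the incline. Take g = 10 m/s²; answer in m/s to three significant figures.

34.4 m/s

At the maximum speed, friction acts down the slope at its limiting value f = μN. Radially (horizontal, toward centre): N sinθ + μN cosθ = mv²/r. Vertically: N cosθ − μN sinθ = mg.
Dividing: v² = r g (sinθ + μcosθ)/(cosθ − μsinθ).
sinθ + μcosθ = 0.3074 + 0.183×0.9516 = 0.4815; cosθ − μsinθ = 0.9516 − 0.183×0.3074 = 0.8953.
v² = 220 × 10.0 × 0.4815/0.8953 = 1183 m²/s², so v = 34.40 m/s.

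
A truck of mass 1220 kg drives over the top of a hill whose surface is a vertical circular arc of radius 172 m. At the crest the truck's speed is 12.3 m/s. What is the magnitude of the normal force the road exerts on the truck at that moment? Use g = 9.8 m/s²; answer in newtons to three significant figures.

At the crest the centripetal acceleration points downward (toward the centre of the arc), so mg − N = mv²/r.
N = m(g − v²/r) = 1220 × (9.8 − (12.3)²/172) = 1220 × (9.8 − 0.8796) = 1220 × 8.920 = 10880 N.

10900 N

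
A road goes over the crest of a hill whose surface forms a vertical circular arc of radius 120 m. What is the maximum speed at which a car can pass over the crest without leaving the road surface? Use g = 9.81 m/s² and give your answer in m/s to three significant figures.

At the crest the centre of the circle is below the car, so the net downward (centripetal) force is mg − N = mv²/r.
The car leaves the road when N → 0, giving v_max = √(g r) = √(9.81 × 120) = 34.31 m/s.

34.3 m/s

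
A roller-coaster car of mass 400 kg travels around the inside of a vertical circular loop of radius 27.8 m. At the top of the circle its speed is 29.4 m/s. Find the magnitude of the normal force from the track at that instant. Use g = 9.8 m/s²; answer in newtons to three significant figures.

8520 N

At the top, both N and the weight mg point inward (toward the centre), so N + mg = mv²/r.
N = m(v²/r − g) = 400 × ((29.4)²/27.8 − 9.8) = 400 × (31.09 − 9.8) = 400 × 21.29 = 8517 N.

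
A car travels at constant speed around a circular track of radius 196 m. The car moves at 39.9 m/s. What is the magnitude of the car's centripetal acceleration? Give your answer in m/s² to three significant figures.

a_c = v²/r = (39.90)²/196 = 1592/196 = 8.123 m/s².

8.12 m/s²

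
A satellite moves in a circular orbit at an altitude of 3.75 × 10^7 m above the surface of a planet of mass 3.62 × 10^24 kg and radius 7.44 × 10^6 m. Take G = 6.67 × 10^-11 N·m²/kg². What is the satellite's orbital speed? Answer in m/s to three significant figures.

Orbital radius r = R + h = 7.44 × 10^6 + 3.75 × 10^7 = 4.494 × 10^7 m.
Gravity supplies the centripetal force: G M m / r² = m v² / r, so v = √(GM/r).
v = √(6.67 × 10^-11 × 3.62 × 10^24 / 4.494 × 10^7) = √(5.373 × 10^6) = 2318 m/s.

2320 m/s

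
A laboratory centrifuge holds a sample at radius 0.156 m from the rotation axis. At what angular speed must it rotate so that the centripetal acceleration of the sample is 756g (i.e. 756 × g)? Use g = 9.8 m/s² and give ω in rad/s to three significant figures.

218 rad/s

Centripetal acceleration a_c = ω²r. Setting ω²r = 756g:
ω = √(756g / r) = √(756 × 9.8 / 0.156) = √47490 = 217.9 rad/s.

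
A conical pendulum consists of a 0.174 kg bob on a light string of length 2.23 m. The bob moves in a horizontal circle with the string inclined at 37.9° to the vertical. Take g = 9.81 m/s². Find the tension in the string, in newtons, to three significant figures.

Vertically the bob has no acceleration, so T cosθ = mg.
T = mg/cosθ = 0.174 × 9.81 / cos 37.9° = 1.707/0.7891 = 2.163 N.

2.16 N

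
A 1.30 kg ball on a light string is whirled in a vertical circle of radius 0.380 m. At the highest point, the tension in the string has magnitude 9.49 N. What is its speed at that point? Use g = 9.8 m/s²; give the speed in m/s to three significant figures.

At the top, T + mg = mv²/r, so v = √(r(T/m + g)) = √(0.380 × (9.49/1.30 + 9.8)) = √(0.380 × 17.10) = √6.498 = 2.549 m/s.

2.55 m/s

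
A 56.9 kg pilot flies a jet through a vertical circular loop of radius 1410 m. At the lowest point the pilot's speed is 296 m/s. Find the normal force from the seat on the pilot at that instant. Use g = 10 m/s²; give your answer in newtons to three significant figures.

At the lowest point, N points up (toward the centre) and the weight mg points down (away from the centre), so the net inward force is N − mg = mv²/r.
N = m(v²/r + g) = 56.9 × ((296)²/1410 + 10.0) = 56.9 × (62.14 + 10.0) = 56.9 × 72.14 = 4105 N.

4100 N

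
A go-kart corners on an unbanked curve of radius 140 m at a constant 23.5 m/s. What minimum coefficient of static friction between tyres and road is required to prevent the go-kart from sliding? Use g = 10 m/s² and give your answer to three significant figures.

Friction provides the centripetal force: μ_s m g = m v²/r, so μ_s = v²/(g r) = (23.50)²/(10.0 × 140) = 552.2/1400 = 0.3945.

0.394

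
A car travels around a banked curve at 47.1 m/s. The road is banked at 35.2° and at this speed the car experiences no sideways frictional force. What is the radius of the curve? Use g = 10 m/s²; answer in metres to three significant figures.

Frictionless banking: tanθ = v²/(rg), so r = v²/(g tanθ).
r = (47.1)²/(10.0 × tan 35.2°) = 2218/(10.0 × 0.7054) = 2218/7.054 = 314.5 m.

314 m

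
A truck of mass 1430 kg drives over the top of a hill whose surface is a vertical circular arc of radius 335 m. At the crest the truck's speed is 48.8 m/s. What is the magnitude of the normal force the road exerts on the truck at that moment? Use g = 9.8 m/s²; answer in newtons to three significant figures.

At the crest the centripetal acceleration points downward (toward the centre of the arc), so mg − N = mv²/r.
N = m(g − v²/r) = 1430 × (9.8 − (48.8)²/335) = 1430 × (9.8 − 7.109) = 1430 × 2.691 = 3848 N.

3850 N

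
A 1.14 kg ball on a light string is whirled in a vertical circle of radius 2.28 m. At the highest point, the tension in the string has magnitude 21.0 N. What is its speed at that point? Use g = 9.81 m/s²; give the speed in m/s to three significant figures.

8.02 m/s

At the top, T + mg = mv²/r, so v = √(r(T/m + g)) = √(2.28 × (21.0/1.14 + 9.81)) = √(2.28 × 28.23) = √64.37 = 8.023 m/s.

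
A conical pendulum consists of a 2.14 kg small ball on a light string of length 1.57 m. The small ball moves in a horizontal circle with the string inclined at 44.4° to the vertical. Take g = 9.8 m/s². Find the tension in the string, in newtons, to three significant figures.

Vertically the bob has no acceleration, so T cosθ = mg.
T = mg/cosθ = 2.14 × 9.8 / cos 44.4° = 20.97/0.7145 = 29.35 N.

29.4 N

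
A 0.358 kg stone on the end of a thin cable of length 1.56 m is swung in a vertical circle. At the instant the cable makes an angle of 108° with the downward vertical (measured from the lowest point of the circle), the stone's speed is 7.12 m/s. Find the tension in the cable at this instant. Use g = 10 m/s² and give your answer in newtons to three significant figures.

Take the radial direction toward the centre of the circle as positive. The component of the weight along the string toward the centre is −mg cos φ (φ measured from the bottom), so Newton's second law along the string gives T − mg cos φ = m v²/r.
cos 108° = -0.3090, so T = m(v²/r + g cos φ) = 0.358 × ((7.12)²/1.56 + 10.0 × -0.3090) = 0.358 × (32.50 + (-3.090)) = 0.358 × 29.41 = 10.53 N.

10.5 N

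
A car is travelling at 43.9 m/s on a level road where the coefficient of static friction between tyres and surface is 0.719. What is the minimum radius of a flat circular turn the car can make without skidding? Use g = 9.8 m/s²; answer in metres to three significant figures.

274 m

At the limit, μ_s m g = m v²/r, so r_min = v²/(μ_s g) = (43.9)²/(0.719 × 9.8) = 1927/7.046 = 273.5 m.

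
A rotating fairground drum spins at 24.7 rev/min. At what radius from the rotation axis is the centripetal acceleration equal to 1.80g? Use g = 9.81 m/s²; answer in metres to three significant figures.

2.64 m

ω = 24.7 rev/min × 2π/60 = 2.587 rad/s.
a_c = ω²r = 1.80g ⇒ r = 1.80 × 9.81 / (2.587)² = 17.66/6.690 = 2.639 m.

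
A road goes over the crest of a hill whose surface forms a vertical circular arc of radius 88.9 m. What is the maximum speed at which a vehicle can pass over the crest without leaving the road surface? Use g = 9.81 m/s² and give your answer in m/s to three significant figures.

At the crest the centre of the circle is below the vehicle, so the net downward (centripetal) force is mg − N = mv²/r.
The vehicle leaves the road when N → 0, giving v_max = √(g r) = √(9.81 × 88.9) = 29.53 m/s.

29.5 m/s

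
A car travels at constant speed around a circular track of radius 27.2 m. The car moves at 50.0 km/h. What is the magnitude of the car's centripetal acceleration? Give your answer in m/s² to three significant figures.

7.09 m/s²

v = 50.0 km/h = 50.0/3.6 = 13.89 m/s.
a_c = v²/r = (13.89)²/27.2 = 192.9/27.2 = 7.092 m/s².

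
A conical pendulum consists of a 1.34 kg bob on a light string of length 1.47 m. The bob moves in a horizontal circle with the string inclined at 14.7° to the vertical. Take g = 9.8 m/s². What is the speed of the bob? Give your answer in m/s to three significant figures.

0.979 m/s

The radius of the circle is r = L sinθ = 1.47 × sin 14.7° = 0.3730 m.
Horizontally T sinθ = mv²/r and vertically T cosθ = mg, so tanθ = v²/(rg).
v = √(r g tanθ) = √(0.3730 × 9.8 × 0.2623) = √0.9590 = 0.9793 m/s.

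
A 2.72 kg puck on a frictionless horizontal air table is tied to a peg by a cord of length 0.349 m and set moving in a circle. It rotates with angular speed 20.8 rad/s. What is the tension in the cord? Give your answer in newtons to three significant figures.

411 N

v = ωr = 20.8 × 0.349 = 7.259 m/s.
The tension is the only horizontal force, so it supplies the full centripetal force: T = m v²/r = 2.72 × (7.259)²/0.349 = 2.72 × 52.70/0.349 = 410.7 N.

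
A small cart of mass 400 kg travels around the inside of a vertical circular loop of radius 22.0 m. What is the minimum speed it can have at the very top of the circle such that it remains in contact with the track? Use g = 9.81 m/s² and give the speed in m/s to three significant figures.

At the highest point the centre is directly below, so both the weight and N act inward: N + mg = mv²/r.
At minimum speed N → 0, so mg = mv_min²/r ⇒ v_min = √(g r) = √(9.81 × 22.0) = 14.69 m/s.

14.7 m/s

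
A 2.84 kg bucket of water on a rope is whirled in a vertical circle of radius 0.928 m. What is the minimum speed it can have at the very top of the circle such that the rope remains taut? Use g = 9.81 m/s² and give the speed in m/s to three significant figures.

3.02 m/s

At the top, both weight mg and T point toward the centre: T + mg = mv²/r.
At minimum speed T → 0, so mg = mv_min²/r ⇒ v_min = √(g r) = √(9.81 × 0.928) = 3.017 m/s.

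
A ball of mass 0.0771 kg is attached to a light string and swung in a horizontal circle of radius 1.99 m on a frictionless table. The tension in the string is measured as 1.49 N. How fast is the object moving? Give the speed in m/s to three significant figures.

T = m v²/r ⇒ v = √(T r / m) = √(1.49 × 1.99 / 0.0771) = √38.46 = 6.201 m/s.

6.20 m/s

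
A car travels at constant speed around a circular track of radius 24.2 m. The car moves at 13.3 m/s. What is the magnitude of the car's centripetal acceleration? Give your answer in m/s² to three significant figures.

a_c = v²/r = (13.30)²/24.2 = 176.9/24.2 = 7.310 m/s².

7.31 m/s²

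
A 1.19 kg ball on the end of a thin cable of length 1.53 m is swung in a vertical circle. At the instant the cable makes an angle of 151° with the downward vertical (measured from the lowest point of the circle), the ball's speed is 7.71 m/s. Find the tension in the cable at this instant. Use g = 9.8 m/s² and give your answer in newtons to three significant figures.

Take the radial direction toward the centre of the circle as positive. The component of the weight along the string toward the centre is −mg cos φ (φ measured from the bottom), so Newton's second law along the string gives T − mg cos φ = m v²/r.
cos 151° = -0.8746, so T = m(v²/r + g cos φ) = 1.19 × ((7.71)²/1.53 + 9.8 × -0.8746) = 1.19 × (38.85 + (-8.571)) = 1.19 × 30.28 = 36.03 N.

36.0 N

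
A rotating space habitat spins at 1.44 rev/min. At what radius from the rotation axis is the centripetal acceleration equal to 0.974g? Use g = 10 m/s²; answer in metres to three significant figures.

ω = 1.44 rev/min × 2π/60 = 0.1508 rad/s.
a_c = ω²r = 0.974g ⇒ r = 0.974 × 10.0 / (0.1508)² = 9.740/0.02274 = 428.3 m.

428 m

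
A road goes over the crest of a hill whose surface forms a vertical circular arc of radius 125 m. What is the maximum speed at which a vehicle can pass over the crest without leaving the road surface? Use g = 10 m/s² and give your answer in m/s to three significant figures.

At the crest the centre of the circle is below the vehicle, so the net downward (centripetal) force is mg − N = mv²/r.
The vehicle leaves the road when N → 0, giving v_max = √(g r) = √(10.0 × 125) = 35.36 m/s.

35.4 m/s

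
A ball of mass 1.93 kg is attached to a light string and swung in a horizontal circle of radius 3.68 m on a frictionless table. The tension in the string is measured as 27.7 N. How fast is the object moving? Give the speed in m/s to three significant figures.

T = m v²/r ⇒ v = √(T r / m) = √(27.7 × 3.68 / 1.93) = √52.82 = 7.268 m/s.

7.27 m/s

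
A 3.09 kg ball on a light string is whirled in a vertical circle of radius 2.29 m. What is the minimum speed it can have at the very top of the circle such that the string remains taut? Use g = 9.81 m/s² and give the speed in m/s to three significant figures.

4.74 m/s

At the highest point the centre is directly below, so both the weight and T act inward: T + mg = mv²/r.
At minimum speed T → 0, so mg = mv_min²/r ⇒ v_min = √(g r) = √(9.81 × 2.29) = 4.740 m/s.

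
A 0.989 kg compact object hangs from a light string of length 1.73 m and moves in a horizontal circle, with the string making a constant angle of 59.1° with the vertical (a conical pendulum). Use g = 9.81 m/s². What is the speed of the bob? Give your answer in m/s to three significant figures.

4.93 m/s

The radius of the circle is r = L sinθ = 1.73 × sin 59.1° = 1.484 m.
Horizontally T sinθ = mv²/r and vertically T cosθ = mg, so tanθ = v²/(rg).
v = √(r g tanθ) = √(1.484 × 9.81 × 1.671) = √24.33 = 4.933 m/s.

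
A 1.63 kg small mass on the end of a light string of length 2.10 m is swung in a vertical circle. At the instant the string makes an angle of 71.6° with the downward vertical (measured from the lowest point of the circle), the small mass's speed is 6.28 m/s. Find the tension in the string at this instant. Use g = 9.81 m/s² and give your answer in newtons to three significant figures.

Take the radial direction toward the centre of the circle as positive. The component of the weight along the string toward the centre is −mg cos φ (φ measured from the bottom), so Newton's second law along the string gives T − mg cos φ = m v²/r.
cos 71.6° = 0.3156, so T = m(v²/r + g cos φ) = 1.63 × ((6.28)²/2.10 + 9.81 × 0.3156) = 1.63 × (18.78 + (3.097)) = 1.63 × 21.88 = 35.66 N.

35.7 N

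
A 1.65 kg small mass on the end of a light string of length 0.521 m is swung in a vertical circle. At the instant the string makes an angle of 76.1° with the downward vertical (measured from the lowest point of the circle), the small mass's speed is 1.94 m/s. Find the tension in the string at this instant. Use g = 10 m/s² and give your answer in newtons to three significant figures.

Take the radial direction toward the centre of the circle as positive. The component of the weight along the string toward the centre is −mg cos φ (φ measured from the bottom), so Newton's second law along the string gives T − mg cos φ = m v²/r.
cos 76.1° = 0.2402, so T = m(v²/r + g cos φ) = 1.65 × ((1.94)²/0.521 + 10.0 × 0.2402) = 1.65 × (7.224 + (2.402)) = 1.65 × 9.626 = 15.88 N.

15.9 N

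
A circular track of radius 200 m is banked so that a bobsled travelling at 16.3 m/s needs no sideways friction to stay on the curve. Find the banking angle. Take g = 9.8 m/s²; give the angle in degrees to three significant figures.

7.72°

With no friction, the horizontal component of the normal force provides the centripetal force: N sinθ = mv²/r, while N cosθ = mg vertically.
Dividing: tanθ = v²/(r g) = (16.3)²/(200 × 9.8) = 265.7/1960 = 0.1356.
θ = arctan(0.1356) = 7.720°.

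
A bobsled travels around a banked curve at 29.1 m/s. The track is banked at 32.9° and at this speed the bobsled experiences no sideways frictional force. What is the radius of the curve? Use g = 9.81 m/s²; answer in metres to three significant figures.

Frictionless banking: tanθ = v²/(rg), so r = v²/(g tanθ).
r = (29.1)²/(9.81 × tan 32.9°) = 846.8/(9.81 × 0.6469) = 846.8/6.346 = 133.4 m.

133 m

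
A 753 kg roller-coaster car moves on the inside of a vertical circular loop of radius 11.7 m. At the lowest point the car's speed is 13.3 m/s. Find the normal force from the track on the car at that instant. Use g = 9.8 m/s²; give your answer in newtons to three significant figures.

18800 N

At the lowest point, N points up (toward the centre) and the weight mg points down (away from the centre), so the net inward force is N − mg = mv²/r.
N = m(v²/r + g) = 753 × ((13.3)²/11.7 + 9.8) = 753 × (15.12 + 9.8) = 753 × 24.92 = 18760 N.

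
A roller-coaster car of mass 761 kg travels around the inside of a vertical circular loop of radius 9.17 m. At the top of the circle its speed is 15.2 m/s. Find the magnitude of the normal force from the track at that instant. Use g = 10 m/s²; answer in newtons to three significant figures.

At the top, both N and the weight mg point inward (toward the centre), so N + mg = mv²/r.
N = m(v²/r − g) = 761 × ((15.2)²/9.17 − 10.0) = 761 × (25.20 − 10.0) = 761 × 15.20 = 11560 N.

11600 N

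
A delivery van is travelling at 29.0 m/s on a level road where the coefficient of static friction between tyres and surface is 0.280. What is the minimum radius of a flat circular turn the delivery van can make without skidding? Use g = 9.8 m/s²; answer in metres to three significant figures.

306 m

At the limit, μ_s m g = m v²/r, so r_min = v²/(μ_s g) = (29.0)²/(0.280 × 9.8) = 841.0/2.744 = 306.5 m.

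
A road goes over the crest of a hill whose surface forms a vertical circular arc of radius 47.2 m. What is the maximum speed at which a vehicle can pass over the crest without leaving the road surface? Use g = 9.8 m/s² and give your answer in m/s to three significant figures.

21.5 m/s

At the crest the centre of the circle is below the vehicle, so the net downward (centripetal) force is mg − N = mv²/r.
The vehicle leaves the road when N → 0, giving v_max = √(g r) = √(9.8 × 47.2) = 21.51 m/s.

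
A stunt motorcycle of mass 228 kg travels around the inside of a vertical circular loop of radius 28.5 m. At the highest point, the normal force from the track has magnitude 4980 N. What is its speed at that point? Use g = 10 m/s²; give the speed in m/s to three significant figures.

30.1 m/s

At the top, N + mg = mv²/r, so v = √(r(N/m + g)) = √(28.5 × (4980/228 + 10.0)) = √(28.5 × 31.84) = √907.5 = 30.12 m/s.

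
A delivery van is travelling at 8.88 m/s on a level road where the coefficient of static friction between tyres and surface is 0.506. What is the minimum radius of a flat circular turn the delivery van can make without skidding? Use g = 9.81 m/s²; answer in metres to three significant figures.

15.9 m

At the limit, μ_s m g = m v²/r, so r_min = v²/(μ_s g) = (8.88)²/(0.506 × 9.81) = 78.85/4.964 = 15.89 m.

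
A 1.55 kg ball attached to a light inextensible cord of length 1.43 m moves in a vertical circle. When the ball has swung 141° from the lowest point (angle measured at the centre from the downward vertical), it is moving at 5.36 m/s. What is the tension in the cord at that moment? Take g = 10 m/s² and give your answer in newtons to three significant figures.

19.1 N

Take the radial direction toward the centre of the circle as positive. The component of the weight along the string toward the centre is −mg cos φ (φ measured from the bottom), so Newton's second law along the string gives T − mg cos φ = m v²/r.
cos 141° = -0.7771, so T = m(v²/r + g cos φ) = 1.55 × ((5.36)²/1.43 + 10.0 × -0.7771) = 1.55 × (20.09 + (-7.771)) = 1.55 × 12.32 = 19.09 N.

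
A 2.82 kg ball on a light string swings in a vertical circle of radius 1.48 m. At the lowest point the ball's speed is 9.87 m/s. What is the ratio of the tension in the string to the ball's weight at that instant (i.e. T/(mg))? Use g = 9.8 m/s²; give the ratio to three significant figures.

7.72

At the bottom, T − mg = mv²/r, so T = m(v²/r + g) and T/(mg) = v²/(rg) + 1 = (9.87)²/(1.48 × 9.8) + 1 = 6.717 + 1 = 7.717.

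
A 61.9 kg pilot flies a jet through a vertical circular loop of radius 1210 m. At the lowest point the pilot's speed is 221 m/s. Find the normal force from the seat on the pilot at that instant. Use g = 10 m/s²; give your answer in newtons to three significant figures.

3120 N

At the lowest point, N points up (toward the centre) and the weight mg points down (away from the centre), so the net inward force is N − mg = mv²/r.
N = m(v²/r + g) = 61.9 × ((221)²/1210 + 10.0) = 61.9 × (40.36 + 10.0) = 61.9 × 50.36 = 3118 N.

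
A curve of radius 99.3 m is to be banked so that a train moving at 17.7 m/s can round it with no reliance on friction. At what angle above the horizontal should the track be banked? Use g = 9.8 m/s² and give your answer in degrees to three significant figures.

With no friction, the horizontal component of the normal force provides the centripetal force: N sinθ = mv²/r, while N cosθ = mg vertically.
Dividing: tanθ = v²/(r g) = (17.7)²/(99.3 × 9.8) = 313.3/973.1 = 0.3219.
θ = arctan(0.3219) = 17.85°.

17.8°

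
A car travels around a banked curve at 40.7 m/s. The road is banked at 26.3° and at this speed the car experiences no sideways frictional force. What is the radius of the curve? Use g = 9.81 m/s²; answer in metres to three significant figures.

Frictionless banking: tanθ = v²/(rg), so r = v²/(g tanθ).
r = (40.7)²/(9.81 × tan 26.3°) = 1656/(9.81 × 0.4942) = 1656/4.848 = 341.7 m.

342 m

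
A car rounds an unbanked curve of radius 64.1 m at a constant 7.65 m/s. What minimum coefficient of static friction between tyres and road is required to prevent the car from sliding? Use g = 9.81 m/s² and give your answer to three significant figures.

Friction provides the centripetal force: μ_s m g = m v²/r, so μ_s = v²/(g r) = (7.650)²/(9.81 × 64.1) = 58.52/628.8 = 0.09307.

0.0931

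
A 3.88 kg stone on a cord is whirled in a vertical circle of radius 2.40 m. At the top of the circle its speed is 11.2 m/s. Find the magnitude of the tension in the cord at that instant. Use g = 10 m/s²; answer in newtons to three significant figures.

164 N

At the top, both T and the weight mg point inward (toward the centre), so T + mg = mv²/r.
T = m(v²/r − g) = 3.88 × ((11.2)²/2.40 − 10.0) = 3.88 × (52.27 − 10.0) = 3.88 × 42.27 = 164.0 N.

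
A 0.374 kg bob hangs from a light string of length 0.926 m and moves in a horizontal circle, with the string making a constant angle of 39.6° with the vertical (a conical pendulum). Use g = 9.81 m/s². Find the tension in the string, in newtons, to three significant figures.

Vertically the bob has no acceleration, so T cosθ = mg.
T = mg/cosθ = 0.374 × 9.81 / cos 39.6° = 3.669/0.7705 = 4.762 N.

4.76 N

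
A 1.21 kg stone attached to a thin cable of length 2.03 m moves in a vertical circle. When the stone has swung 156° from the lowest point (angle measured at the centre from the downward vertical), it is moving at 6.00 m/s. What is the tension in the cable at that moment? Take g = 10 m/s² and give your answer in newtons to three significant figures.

Take the radial direction toward the centre of the circle as positive. The component of the weight along the string toward the centre is −mg cos φ (φ measured from the bottom), so Newton's second law along the string gives T − mg cos φ = m v²/r.
cos 156° = -0.9135, so T = m(v²/r + g cos φ) = 1.21 × ((6.00)²/2.03 + 10.0 × -0.9135) = 1.21 × (17.73 + (-9.135)) = 1.21 × 8.599 = 10.40 N.

10.4 N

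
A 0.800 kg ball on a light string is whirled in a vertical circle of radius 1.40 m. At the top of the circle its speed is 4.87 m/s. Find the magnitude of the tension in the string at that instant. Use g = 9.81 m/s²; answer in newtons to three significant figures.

At the top, both T and the weight mg point inward (toward the centre), so T + mg = mv²/r.
T = m(v²/r − g) = 0.800 × ((4.87)²/1.40 − 9.81) = 0.800 × (16.94 − 9.81) = 0.800 × 7.131 = 5.705 N.

5.70 N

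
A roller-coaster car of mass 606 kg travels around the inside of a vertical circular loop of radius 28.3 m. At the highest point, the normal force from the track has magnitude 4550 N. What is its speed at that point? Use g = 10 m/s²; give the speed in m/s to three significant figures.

At the top, N + mg = mv²/r, so v = √(r(N/m + g)) = √(28.3 × (4550/606 + 10.0)) = √(28.3 × 17.51) = √495.5 = 22.26 m/s.

22.3 m/s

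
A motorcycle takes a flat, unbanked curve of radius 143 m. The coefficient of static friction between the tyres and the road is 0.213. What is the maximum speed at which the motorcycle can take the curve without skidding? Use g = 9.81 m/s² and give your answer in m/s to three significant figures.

17.3 m/s

The only inward force on a level bend is static friction, so at the limit f_s = μ_s N = μ_s m g = m v²/r.
Mass cancels: v_max = √(μ_s g r) = √(0.213 × 9.81 × 143) = √298.8 = 17.29 m/s.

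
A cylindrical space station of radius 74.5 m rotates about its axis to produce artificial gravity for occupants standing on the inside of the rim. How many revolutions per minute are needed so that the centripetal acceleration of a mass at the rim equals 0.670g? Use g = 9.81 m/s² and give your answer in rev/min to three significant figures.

Require ω²r = 0.670g, so ω = √(0.670 × 9.81/74.5) = 0.2970 rad/s.
In rev/min: ω × 60/(2π) = 0.2970 × 60/(2π) = 2.836 rev/min.

2.84 rev/min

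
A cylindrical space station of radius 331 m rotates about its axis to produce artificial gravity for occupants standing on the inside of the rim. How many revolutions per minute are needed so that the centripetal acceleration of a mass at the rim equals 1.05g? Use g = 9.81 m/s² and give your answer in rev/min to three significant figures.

Require ω²r = 1.05g, so ω = √(1.05 × 9.81/331) = 0.1764 rad/s.
In rev/min: ω × 60/(2π) = 0.1764 × 60/(2π) = 1.685 rev/min.

1.68 rev/min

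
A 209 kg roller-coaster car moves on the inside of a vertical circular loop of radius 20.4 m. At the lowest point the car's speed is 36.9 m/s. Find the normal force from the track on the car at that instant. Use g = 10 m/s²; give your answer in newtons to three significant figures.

At the lowest point, N points up (toward the centre) and the weight mg points down (away from the centre), so the net inward force is N − mg = mv²/r.
N = m(v²/r + g) = 209 × ((36.9)²/20.4 + 10.0) = 209 × (66.75 + 10.0) = 209 × 76.75 = 16040 N.

16000 N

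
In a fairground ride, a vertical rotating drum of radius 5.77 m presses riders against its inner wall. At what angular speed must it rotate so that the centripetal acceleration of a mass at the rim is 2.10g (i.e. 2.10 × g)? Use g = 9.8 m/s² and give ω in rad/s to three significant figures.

1.89 rad/s

Centripetal acceleration a_c = ω²r. Setting ω²r = 2.10g:
ω = √(2.10g / r) = √(2.10 × 9.8 / 5.77) = √3.567 = 1.889 rad/s.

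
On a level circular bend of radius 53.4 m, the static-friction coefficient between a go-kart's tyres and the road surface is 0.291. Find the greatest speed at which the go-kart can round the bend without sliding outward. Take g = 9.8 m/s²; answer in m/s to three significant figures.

On a flat curve, static friction is the only horizontal force, so it must supply the full centripetal force: μ_s m g = m v²/r.
Mass cancels: v_max = √(μ_s g r) = √(0.291 × 9.8 × 53.4) = √152.3 = 12.34 m/s.

12.3 m/s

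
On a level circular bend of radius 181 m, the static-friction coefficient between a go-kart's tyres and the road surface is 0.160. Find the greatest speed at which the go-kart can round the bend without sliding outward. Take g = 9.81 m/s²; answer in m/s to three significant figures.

16.9 m/s

On a flat curve, static friction is the only horizontal force, so it must supply the full centripetal force: μ_s m g = m v²/r.
Mass cancels: v_max = √(μ_s g r) = √(0.160 × 9.81 × 181) = √284.1 = 16.86 m/s.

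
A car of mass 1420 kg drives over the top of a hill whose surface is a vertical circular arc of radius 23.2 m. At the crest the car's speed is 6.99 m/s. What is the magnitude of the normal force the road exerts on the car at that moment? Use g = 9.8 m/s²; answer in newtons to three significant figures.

At the crest the centripetal acceleration points downward (toward the centre of the arc), so mg − N = mv²/r.
N = m(g − v²/r) = 1420 × (9.8 − (6.99)²/23.2) = 1420 × (9.8 − 2.106) = 1420 × 7.694 = 10930 N.

10900 N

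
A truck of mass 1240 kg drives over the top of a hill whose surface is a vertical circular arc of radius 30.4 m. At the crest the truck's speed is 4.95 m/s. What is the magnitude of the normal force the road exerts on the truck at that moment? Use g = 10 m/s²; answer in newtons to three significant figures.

11400 N

At the crest the centripetal acceleration points downward (toward the centre of the arc), so mg − N = mv²/r.
N = m(g − v²/r) = 1240 × (10.0 − (4.95)²/30.4) = 1240 × (10.0 − 0.8060) = 1240 × 9.194 = 11400 N.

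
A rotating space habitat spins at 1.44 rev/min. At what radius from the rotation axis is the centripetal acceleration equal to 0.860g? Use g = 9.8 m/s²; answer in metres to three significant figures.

ω = 1.44 rev/min × 2π/60 = 0.1508 rad/s.
a_c = ω²r = 0.860g ⇒ r = 0.860 × 9.8 / (0.1508)² = 8.428/0.02274 = 370.6 m.

371 m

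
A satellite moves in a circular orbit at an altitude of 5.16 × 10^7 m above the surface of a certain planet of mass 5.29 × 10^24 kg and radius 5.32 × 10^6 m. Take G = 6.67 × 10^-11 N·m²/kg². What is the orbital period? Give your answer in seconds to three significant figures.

144000 s

r = R + h = 5.32 × 10^6 + 5.16 × 10^7 = 5.692 × 10^7 m. Gravity provides the centripetal force: G M m / r² = m v² / r ⇒ v = √(GM/r) = 2490 m/s.
T = 2πr/v = 2π × 5.692 × 10^7 / 2490 = 143600 s.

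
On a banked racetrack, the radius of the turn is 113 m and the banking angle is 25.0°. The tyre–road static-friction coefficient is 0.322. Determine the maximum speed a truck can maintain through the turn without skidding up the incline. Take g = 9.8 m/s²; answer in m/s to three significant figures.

At the maximum speed, friction acts down the slope at its limiting value f = μN. Radially (horizontal, toward centre): N sinθ + μN cosθ = mv²/r. Vertically: N cosθ − μN sinθ = mg.
Dividing: v² = r g (sinθ + μcosθ)/(cosθ − μsinθ).
sinθ + μcosθ = 0.4226 + 0.322×0.9063 = 0.7144; cosθ − μsinθ = 0.9063 − 0.322×0.4226 = 0.7702.
v² = 113 × 9.8 × 0.7144/0.7702 = 1027 m²/s², so v = 32.05 m/s.

32.1 m/s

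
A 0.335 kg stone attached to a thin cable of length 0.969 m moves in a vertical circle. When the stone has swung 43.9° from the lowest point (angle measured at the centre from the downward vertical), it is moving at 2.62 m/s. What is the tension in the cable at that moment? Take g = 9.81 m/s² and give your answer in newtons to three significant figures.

Take the radial direction toward the centre of the circle as positive. The component of the weight along the string toward the centre is −mg cos φ (φ measured from the bottom), so Newton's second law along the string gives T − mg cos φ = m v²/r.
cos 43.9° = 0.7206, so T = m(v²/r + g cos φ) = 0.335 × ((2.62)²/0.969 + 9.81 × 0.7206) = 0.335 × (7.084 + (7.069)) = 0.335 × 14.15 = 4.741 N.

4.74 N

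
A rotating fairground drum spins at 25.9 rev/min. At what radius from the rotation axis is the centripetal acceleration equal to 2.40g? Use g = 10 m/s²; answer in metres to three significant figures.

ω = 25.9 rev/min × 2π/60 = 2.712 rad/s.
a_c = ω²r = 2.40g ⇒ r = 2.40 × 10.0 / (2.712)² = 24.00/7.356 = 3.263 m.

3.26 m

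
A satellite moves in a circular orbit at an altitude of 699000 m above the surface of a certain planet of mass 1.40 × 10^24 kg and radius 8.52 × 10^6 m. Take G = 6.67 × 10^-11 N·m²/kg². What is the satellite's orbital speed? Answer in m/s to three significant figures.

Orbital radius r = R + h = 8.52 × 10^6 + 699000 = 9.219 × 10^6 m.
Gravity supplies the centripetal force: G M m / r² = m v² / r, so v = √(GM/r).
v = √(6.67 × 10^-11 × 1.40 × 10^24 / 9.219 × 10^6) = √(1.013 × 10^7) = 3183 m/s.

3180 m/s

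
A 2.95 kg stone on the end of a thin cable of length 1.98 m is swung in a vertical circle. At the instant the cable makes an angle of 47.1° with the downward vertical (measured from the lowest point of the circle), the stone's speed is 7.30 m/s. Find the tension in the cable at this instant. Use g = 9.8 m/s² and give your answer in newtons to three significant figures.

99.1 N

Take the radial direction toward the centre of the circle as positive. The component of the weight along the string toward the centre is −mg cos φ (φ measured from the bottom), so Newton's second law along the string gives T − mg cos φ = m v²/r.
cos 47.1° = 0.6807, so T = m(v²/r + g cos φ) = 2.95 × ((7.30)²/1.98 + 9.8 × 0.6807) = 2.95 × (26.91 + (6.671)) = 2.95 × 33.59 = 99.08 N.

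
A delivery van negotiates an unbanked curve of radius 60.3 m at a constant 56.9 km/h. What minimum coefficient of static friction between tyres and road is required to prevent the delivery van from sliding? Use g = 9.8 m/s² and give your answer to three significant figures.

v = 56.9/3.6 = 15.81 m/s.
Friction provides the centripetal force: μ_s m g = m v²/r, so μ_s = v²/(g r) = (15.81)²/(9.8 × 60.3) = 249.8/590.9 = 0.4227.

0.423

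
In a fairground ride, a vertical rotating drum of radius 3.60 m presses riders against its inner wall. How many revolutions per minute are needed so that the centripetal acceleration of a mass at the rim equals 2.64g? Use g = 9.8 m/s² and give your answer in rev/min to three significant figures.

Require ω²r = 2.64g, so ω = √(2.64 × 9.8/3.60) = 2.681 rad/s.
In rev/min: ω × 60/(2π) = 2.681 × 60/(2π) = 25.60 rev/min.

25.6 rev/min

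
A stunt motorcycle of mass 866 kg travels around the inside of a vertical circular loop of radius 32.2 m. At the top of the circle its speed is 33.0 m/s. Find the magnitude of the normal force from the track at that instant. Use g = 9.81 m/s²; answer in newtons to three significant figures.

20800 N

At the top, both N and the weight mg point inward (toward the centre), so N + mg = mv²/r.
N = m(v²/r − g) = 866 × ((33.0)²/32.2 − 9.81) = 866 × (33.82 − 9.81) = 866 × 24.01 = 20790 N.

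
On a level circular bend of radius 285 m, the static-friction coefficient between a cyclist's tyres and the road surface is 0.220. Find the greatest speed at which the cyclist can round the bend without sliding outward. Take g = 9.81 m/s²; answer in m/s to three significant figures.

24.8 m/s

On a flat curve, static friction is the only horizontal force, so it must supply the full centripetal force: μ_s m g = m v²/r.
Mass cancels: v_max = √(μ_s g r) = √(0.220 × 9.81 × 285) = √615.1 = 24.80 m/s.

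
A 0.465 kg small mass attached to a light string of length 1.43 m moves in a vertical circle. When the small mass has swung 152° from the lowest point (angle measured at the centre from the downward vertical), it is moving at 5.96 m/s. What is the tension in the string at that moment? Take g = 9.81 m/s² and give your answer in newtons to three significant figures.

7.52 N

Take the radial direction toward the centre of the circle as positive. The component of the weight along the string toward the centre is −mg cos φ (φ measured from the bottom), so Newton's second law along the string gives T − mg cos φ = m v²/r.
cos 152° = -0.8829, so T = m(v²/r + g cos φ) = 0.465 × ((5.96)²/1.43 + 9.81 × -0.8829) = 0.465 × (24.84 + (-8.662)) = 0.465 × 16.18 = 7.523 N.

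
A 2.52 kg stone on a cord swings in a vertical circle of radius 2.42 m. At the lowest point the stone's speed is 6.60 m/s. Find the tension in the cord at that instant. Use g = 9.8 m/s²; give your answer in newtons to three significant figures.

70.1 N

At the lowest point, T points up (toward the centre) and the weight mg points down (away from the centre), so the net inward force is T − mg = mv²/r.
T = m(v²/r + g) = 2.52 × ((6.60)²/2.42 + 9.8) = 2.52 × (18.00 + 9.8) = 2.52 × 27.80 = 70.06 N.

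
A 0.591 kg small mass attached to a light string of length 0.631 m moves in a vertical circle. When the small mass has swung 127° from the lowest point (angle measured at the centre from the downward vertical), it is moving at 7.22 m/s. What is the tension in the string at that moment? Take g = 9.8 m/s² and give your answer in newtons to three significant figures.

45.3 N

Take the radial direction toward the centre of the circle as positive. The component of the weight along the string toward the centre is −mg cos φ (φ measured from the bottom), so Newton's second law along the string gives T − mg cos φ = m v²/r.
cos 127° = -0.6018, so T = m(v²/r + g cos φ) = 0.591 × ((7.22)²/0.631 + 9.8 × -0.6018) = 0.591 × (82.61 + (-5.898)) = 0.591 × 76.71 = 45.34 N.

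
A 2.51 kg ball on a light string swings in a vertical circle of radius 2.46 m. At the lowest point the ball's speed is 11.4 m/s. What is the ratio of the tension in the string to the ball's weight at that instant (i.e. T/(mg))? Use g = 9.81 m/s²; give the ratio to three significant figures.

6.39

At the bottom, T − mg = mv²/r, so T = m(v²/r + g) and T/(mg) = v²/(rg) + 1 = (11.4)²/(2.46 × 9.81) + 1 = 5.385 + 1 = 6.385.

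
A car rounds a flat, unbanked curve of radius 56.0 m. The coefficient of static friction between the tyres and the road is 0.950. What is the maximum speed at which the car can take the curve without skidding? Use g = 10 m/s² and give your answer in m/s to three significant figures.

23.1 m/s

Friction provides the centripetal force on a flat curve. At maximum speed it is at its limiting value: μ_s m g = m v²/r.
Mass cancels: v_max = √(μ_s g r) = √(0.950 × 10.0 × 56.0) = √532.0 = 23.07 m/s.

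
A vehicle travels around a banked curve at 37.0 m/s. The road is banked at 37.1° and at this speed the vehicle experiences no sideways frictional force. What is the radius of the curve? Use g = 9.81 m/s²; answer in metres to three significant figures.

Frictionless banking: tanθ = v²/(rg), so r = v²/(g tanθ).
r = (37.0)²/(9.81 × tan 37.1°) = 1369/(9.81 × 0.7563) = 1369/7.419 = 184.5 m.

185 m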